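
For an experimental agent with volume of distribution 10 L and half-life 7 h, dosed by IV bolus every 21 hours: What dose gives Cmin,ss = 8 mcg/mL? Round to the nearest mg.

τ/t½ = 21/7 ≈ 3, so f = (1/2)^(21/7) ≈ 0.125000.
Cmin,ss = (D/Vd)·f/(1−f), so D = Cmin,ss·Vd·(1−f)/f.
D = 8 × 10 × (1−f)/f ≈ 8 × 10 × 7.00000 ≈ 560.00 mg.

560 mg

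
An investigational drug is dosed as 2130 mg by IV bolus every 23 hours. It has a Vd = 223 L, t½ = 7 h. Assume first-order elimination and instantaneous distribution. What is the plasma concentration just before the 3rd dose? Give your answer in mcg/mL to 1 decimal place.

f = (1/2)^(τ/t½) = (1/2)^(23/7) ≈ 0.1025.
C₀ = D/Vd = 2130/223 ≈ 9.552 mcg/mL.
Before the 3rd dose, 2 doses have been given. Superposition: Cmin = C₀·(f + f²).
≈ 9.552 × (0.1025 + 0.0105) ≈ 9.552 × 0.1130 ≈ 1.079 mcg/mL.

1.1 mcg/mL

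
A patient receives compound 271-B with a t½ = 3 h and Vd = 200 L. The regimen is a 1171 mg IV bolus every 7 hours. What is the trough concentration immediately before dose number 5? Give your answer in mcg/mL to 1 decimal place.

1.4 mcg/mL

f = (1/2)^(τ/t½) = (1/2)^(7/3) ≈ 0.1984.
C₀ = D/Vd = 1171/200 ≈ 5.855 mcg/mL.
Before the 5th dose, 4 doses have been given. Superposition: Cmin = C₀·(f + f² + … + f^4).
≈ 5.855 × (0.1984 + 0.0394 + 0.0078 + 0.0015) ≈ 5.855 × 0.2471 ≈ 1.447 mcg/mL.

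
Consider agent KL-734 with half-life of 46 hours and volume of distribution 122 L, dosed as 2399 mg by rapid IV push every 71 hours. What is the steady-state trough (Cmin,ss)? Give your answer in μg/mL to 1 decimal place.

10.3 μg/mL

Over one 71-h interval, 71/46 ≈ 1.5435 half-lives elapse, leaving f ≈ 0.3431 of each dose.
Accumulation ratio R = 1/(1 − f) ≈ 1/0.6569 ≈ 1.5223.
Single-dose peak C₀ = D/Vd = 2399/122 ≈ 19.664 μg/mL.
Cmax,ss = C₀/(1 − f) ≈ 19.664/0.6569 ≈ 29.935 μg/mL.
Steady-state trough Cmin,ss = Cmax,ss·f ≈ 29.935 × 0.3431 ≈ 10.271 μg/mL.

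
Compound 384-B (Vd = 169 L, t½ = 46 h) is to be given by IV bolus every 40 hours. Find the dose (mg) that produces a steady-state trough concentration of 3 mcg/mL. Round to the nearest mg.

τ/t½ = 40/46 ≈ 0.86957, so f = (1/2)^(40/46) ≈ 0.547312.
Cmin,ss = (D/Vd)·f/(1−f), so D = Cmin,ss·Vd·(1−f)/f.
D = 3 × 169 × (1−f)/f ≈ 3 × 169 × 0.82711 ≈ 419.34 mg.

419 mg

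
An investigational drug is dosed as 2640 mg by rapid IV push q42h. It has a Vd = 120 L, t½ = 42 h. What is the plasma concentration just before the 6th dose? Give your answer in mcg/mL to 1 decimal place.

f = (1/2)^(τ/t½) = (1/2)^(42/42) ≈ 0.5000.
C₀ = D/Vd = 2640/120 ≈ 22.000 mcg/mL.
Before the 6th dose, 5 doses have been given. Superposition: Cmin = C₀·(f + f² + … + f^5).
≈ 22.000 × (0.5000 + 0.2500 + 0.1250 + 0.0625 + 0.0313) ≈ 22.000 × 0.9688 ≈ 21.314 mcg/mL.

21.3 mcg/mL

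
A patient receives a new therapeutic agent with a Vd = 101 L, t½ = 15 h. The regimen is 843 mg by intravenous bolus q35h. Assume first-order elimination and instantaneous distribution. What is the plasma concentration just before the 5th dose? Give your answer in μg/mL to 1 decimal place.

2.1 μg/mL

f = (1/2)^(τ/t½) = (1/2)^(35/15) ≈ 0.1984.
C₀ = D/Vd = 843/101 ≈ 8.347 μg/mL.
Before the 5th dose, 4 doses have been given. Superposition: Cmin = C₀·(f + f² + … + f^4).
≈ 8.347 × (0.1984 + 0.0394 + 0.0078 + 0.0015) ≈ 8.347 × 0.2471 ≈ 2.063 μg/mL.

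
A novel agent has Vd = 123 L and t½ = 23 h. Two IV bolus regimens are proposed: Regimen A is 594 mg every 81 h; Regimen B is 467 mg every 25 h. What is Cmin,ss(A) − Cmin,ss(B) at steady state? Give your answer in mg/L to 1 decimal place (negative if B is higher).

Regimen A: f = (1/2)^(81/23) ≈ 0.0871; Cmin,ss = (594/123)·f/(1−f) ≈ 0.461 mg/L.
Regimen B: f = (1/2)^(25/23) ≈ 0.4708; Cmin,ss = (467/123)·f/(1−f) ≈ 3.378 mg/L.
Difference ≈ 0.461 − 3.378 ≈ -2.917 mg/L.

-2.9 mg/L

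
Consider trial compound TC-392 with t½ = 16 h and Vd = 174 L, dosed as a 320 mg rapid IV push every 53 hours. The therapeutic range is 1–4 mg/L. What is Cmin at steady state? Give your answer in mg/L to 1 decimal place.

0.2 mg/L

k = ln2/t½ = ln2/16 ≈ 0.043322 h⁻¹; fraction remaining f = e^(−kτ) = e^(−0.043322×53) ≈ 0.1007.
Single-dose peak C₀ = D/Vd = 320/174 ≈ 1.839 mg/L.
Steady-state trough Cmin,ss = C₀·f/(1−f) ≈ 1.839 × 0.1007/0.8993 ≈ 0.206 mg/L.
Trough 0.2 mg/L vs MEC 1 mg/L: subtherapeutic.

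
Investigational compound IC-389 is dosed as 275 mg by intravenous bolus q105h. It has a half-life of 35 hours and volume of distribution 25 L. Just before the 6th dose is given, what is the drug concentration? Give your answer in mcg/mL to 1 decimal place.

f = (1/2)^(τ/t½) = (1/2)^(105/35) ≈ 0.1250.
C₀ = D/Vd = 275/25 ≈ 11.000 mcg/mL.
Before the 6th dose, 5 doses have been given. Superposition: Cmin = C₀·(f + f² + … + f^5).
≈ 11.000 × (0.1250 + 0.0156 + 0.0020 + 0.0002 + 0.0000) ≈ 11.000 × 0.1428 ≈ 1.571 mcg/mL.

1.6 mcg/mL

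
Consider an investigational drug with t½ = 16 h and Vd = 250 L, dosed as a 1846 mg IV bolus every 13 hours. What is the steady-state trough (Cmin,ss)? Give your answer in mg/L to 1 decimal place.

Over one 13-h interval, 13/16 ≈ 0.8125 half-lives elapse, leaving f ≈ 0.5694 of each dose.
Single-dose peak C₀ = D/Vd = 1846/250 ≈ 7.384 mg/L.
Steady-state trough Cmin,ss = C₀·f/(1−f) ≈ 7.384 × 0.5694/0.4306 ≈ 9.764 mg/L.

9.8 mg/L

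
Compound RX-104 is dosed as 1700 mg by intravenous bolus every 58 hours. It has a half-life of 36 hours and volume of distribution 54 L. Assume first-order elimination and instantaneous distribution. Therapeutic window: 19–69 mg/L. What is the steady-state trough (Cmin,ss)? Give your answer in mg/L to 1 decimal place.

15.3 mg/L

τ/t½ = 58/36 ≈ 1.6111, so fraction remaining f = (1/2)^(58/36) ≈ 0.3273.
Accumulation ratio R = 1/(1 − f) ≈ 1/0.6727 ≈ 1.4865.
Each bolus raises the concentration by D/Vd = 1700/54 ≈ 31.481 mg/L.
Cmax,ss = C₀/(1 − f) ≈ 31.481/0.6727 ≈ 46.798 mg/L.
One interval later, Cmin,ss = Cmax,ss·e^(−kτ) ≈ 46.798 × 0.3273 ≈ 15.317 mg/L.
Trough 15.3 mg/L vs MEC 19 mg/L: subtherapeutic.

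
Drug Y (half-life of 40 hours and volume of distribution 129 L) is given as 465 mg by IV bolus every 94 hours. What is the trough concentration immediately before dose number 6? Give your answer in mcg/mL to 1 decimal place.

0.9 mcg/mL

f = (1/2)^(τ/t½) = (1/2)^(94/40) ≈ 0.1961.
C₀ = D/Vd = 465/129 ≈ 3.605 mcg/mL.
Before the 6th dose, 5 doses have been given. Superposition: Cmin = C₀·(f + f² + … + f^5).
≈ 3.605 × (0.1961 + 0.0385 + 0.0075 + 0.0015 + 0.0003) ≈ 3.605 × 0.2439 ≈ 0.879 mcg/mL.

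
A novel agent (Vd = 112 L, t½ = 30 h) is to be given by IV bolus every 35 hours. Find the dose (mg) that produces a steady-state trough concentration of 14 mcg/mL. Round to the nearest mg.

τ/t½ = 35/30 ≈ 1.1667, so f = (1/2)^(35/30) ≈ 0.445449.
Cmin,ss = (D/Vd)·f/(1−f), so D = Cmin,ss·Vd·(1−f)/f.
D = 14 × 112 × (1−f)/f ≈ 14 × 112 × 1.24493 ≈ 1952.05 mg.

1952 mg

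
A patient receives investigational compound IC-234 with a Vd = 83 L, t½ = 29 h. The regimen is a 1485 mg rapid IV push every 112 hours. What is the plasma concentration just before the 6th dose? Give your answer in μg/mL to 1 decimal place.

f = (1/2)^(τ/t½) = (1/2)^(112/29) ≈ 0.0688.
C₀ = D/Vd = 1485/83 ≈ 17.892 μg/mL.
Before the 6th dose, 5 doses have been given. Superposition: Cmin = C₀·(f + f² + … + f^5).
≈ 17.892 × (0.0688 + 0.0047 + 0.0003 + 0.0000 + 0.0000) ≈ 17.892 × 0.0738 ≈ 1.320 μg/mL.

1.3 μg/mL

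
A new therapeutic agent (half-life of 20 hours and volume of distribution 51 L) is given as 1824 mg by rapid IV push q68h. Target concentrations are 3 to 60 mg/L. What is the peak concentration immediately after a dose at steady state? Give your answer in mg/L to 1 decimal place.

k = ln2/t½ = ln2/20 ≈ 0.034657 h⁻¹; fraction remaining f = e^(−kτ) = e^(−0.034657×68) ≈ 0.0947.
Accumulation ratio R = 1/(1 − f) ≈ 1/0.9053 ≈ 1.1046.
Single-dose peak C₀ = D/Vd = 1824/51 ≈ 35.765 mg/L.
Steady-state peak Cmax,ss = C₀·R ≈ 35.765 × 1.1046 ≈ 39.506 mg/L.
Peak 39.5 mg/L vs MTC 60 mg/L: below toxic threshold.

39.5 mg/L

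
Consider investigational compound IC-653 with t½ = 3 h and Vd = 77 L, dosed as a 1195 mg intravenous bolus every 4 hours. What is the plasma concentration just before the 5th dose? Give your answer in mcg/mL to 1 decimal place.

f = (1/2)^(τ/t½) = (1/2)^(4/3) ≈ 0.3969.
C₀ = D/Vd = 1195/77 ≈ 15.519 mcg/mL.
Before the 5th dose, 4 doses have been given. Superposition: Cmin = C₀·(f + f² + … + f^4).
≈ 15.519 × (0.3969 + 0.1575 + 0.0625 + 0.0248) ≈ 15.519 × 0.6417 ≈ 9.959 mcg/mL.

10.0 mcg/mL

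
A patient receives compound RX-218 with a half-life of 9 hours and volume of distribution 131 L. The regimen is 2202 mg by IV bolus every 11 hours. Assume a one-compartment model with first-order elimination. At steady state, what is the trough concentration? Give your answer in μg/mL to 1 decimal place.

12.6 μg/mL

Over one 11-h interval, 11/9 ≈ 1.2222 half-lives elapse, leaving f ≈ 0.4286 of each dose.
At steady state, accumulation factor R = 1/(1 − e^(−kτ)) ≈ 1.7501.
Single-dose peak C₀ = D/Vd = 2202/131 ≈ 16.809 μg/mL.
Cmax,ss = C₀/(1 − f) ≈ 16.809/0.5714 ≈ 29.417 μg/mL.
One interval later, Cmin,ss = Cmax,ss·e^(−kτ) ≈ 29.417 × 0.4286 ≈ 12.608 μg/mL.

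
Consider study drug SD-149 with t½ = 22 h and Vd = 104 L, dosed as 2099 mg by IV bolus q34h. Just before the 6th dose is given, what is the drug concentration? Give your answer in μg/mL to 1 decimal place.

10.5 μg/mL

f = (1/2)^(τ/t½) = (1/2)^(34/22) ≈ 0.3426.
C₀ = D/Vd = 2099/104 ≈ 20.183 μg/mL.
Before the 6th dose, 5 doses have been given. Superposition: Cmin = C₀·(f + f² + … + f^5).
≈ 20.183 × (0.3426 + 0.1174 + 0.0402 + 0.0138 + 0.0047) ≈ 20.183 × 0.5187 ≈ 10.469 μg/mL.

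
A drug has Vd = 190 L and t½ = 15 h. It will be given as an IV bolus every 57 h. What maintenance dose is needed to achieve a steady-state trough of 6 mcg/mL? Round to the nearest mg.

14739 mg

τ/t½ = 57/15 ≈ 3.8, so f = (1/2)^(57/15) ≈ 0.071794.
Cmin,ss = (D/Vd)·f/(1−f), so D = Cmin,ss·Vd·(1−f)/f.
D = 6 × 190 × (1−f)/f ≈ 6 × 190 × 12.92874 ≈ 14738.76 mg.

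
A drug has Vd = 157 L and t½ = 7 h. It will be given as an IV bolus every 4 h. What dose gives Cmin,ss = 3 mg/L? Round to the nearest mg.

τ/t½ = 4/7 ≈ 0.57143, so f = (1/2)^(4/7) ≈ 0.672950.
Cmin,ss = (D/Vd)·f/(1−f), so D = Cmin,ss·Vd·(1−f)/f.
D = 3 × 157 × (1−f)/f ≈ 3 × 157 × 0.48599 ≈ 228.90 mg.

229 mg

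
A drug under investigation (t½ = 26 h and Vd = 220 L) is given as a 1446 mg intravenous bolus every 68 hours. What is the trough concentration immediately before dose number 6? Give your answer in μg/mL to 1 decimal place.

f = (1/2)^(τ/t½) = (1/2)^(68/26) ≈ 0.1632.
C₀ = D/Vd = 1446/220 ≈ 6.573 μg/mL.
Before the 6th dose, 5 doses have been given. Superposition: Cmin = C₀·(f + f² + … + f^5).
≈ 6.573 × (0.1632 + 0.0266 + 0.0043 + 0.0007 + 0.0001) ≈ 6.573 × 0.1949 ≈ 1.281 μg/mL.

1.3 μg/mL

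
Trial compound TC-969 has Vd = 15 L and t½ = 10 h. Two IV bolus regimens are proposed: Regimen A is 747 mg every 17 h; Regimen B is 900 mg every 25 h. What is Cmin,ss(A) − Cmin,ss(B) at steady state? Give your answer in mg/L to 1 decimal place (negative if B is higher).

Regimen A: f = (1/2)^(17/10) ≈ 0.3078; Cmin,ss = (747/15)·f/(1−f) ≈ 22.145 mg/L.
Regimen B: f = (1/2)^(25/10) ≈ 0.1768; Cmin,ss = (900/15)·f/(1−f) ≈ 12.886 mg/L.
Difference ≈ 22.145 − 12.886 ≈ 9.259 mg/L.

9.3 mg/L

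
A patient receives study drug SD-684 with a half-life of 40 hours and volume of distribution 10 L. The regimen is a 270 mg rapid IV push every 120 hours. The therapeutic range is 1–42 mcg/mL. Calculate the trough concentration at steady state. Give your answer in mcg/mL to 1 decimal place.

The dosing interval is 3 half-lives, so f = 2^(−3) = 0.125.
At steady state, R = 1/(1 − 0.125) = 8/7.
Single-dose peak C₀ = D/Vd = 270/10 = 27 mcg/mL.
Steady-state peak Cmax,ss = C₀·R = 27 × 8/7 ≈ 30.857 mcg/mL.
Steady-state trough Cmin,ss = Cmax,ss·f ≈ 30.857 × 0.125 ≈ 3.857 mcg/mL.
Trough 3.9 mcg/mL vs MEC 1 mcg/mL: adequate.

3.9 mcg/mL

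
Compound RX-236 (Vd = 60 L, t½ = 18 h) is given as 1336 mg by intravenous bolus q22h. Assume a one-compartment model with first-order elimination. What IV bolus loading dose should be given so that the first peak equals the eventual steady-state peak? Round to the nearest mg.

2338 mg

f = (1/2)^(22/18) ≈ 0.428622; accumulation ratio R = 1/(1−f) ≈ 1.75015.
Loading dose to hit Cmax,ss on first dose: D_load = D_maint·R ≈ 1336 × 1.75015 ≈ 2338.20 mg.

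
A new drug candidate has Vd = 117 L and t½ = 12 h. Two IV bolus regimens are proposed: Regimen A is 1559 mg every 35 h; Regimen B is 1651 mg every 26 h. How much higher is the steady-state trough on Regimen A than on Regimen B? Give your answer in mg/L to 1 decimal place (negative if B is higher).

-2.0 mg/L

Regimen A: f = (1/2)^(35/12) ≈ 0.1324; Cmin,ss = (1559/117)·f/(1−f) ≈ 2.033 mg/L.
Regimen B: f = (1/2)^(26/12) ≈ 0.2227; Cmin,ss = (1651/117)·f/(1−f) ≈ 4.043 mg/L.
Difference ≈ 2.033 − 4.043 ≈ -2.010 mg/L.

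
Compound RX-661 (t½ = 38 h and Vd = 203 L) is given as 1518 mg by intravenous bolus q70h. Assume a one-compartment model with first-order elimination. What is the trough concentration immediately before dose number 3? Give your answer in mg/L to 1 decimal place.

f = (1/2)^(τ/t½) = (1/2)^(70/38) ≈ 0.2789.
C₀ = D/Vd = 1518/203 ≈ 7.478 mg/L.
Before the 3rd dose, 2 doses have been given. Superposition: Cmin = C₀·(f + f²).
≈ 7.478 × (0.2789 + 0.0778) ≈ 7.478 × 0.3567 ≈ 2.667 mg/L.

2.7 mg/L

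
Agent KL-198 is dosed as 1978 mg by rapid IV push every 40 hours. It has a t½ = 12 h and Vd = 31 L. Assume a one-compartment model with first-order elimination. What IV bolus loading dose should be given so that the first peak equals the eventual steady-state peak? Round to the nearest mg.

f = (1/2)^(40/12) ≈ 0.099213; accumulation ratio R = 1/(1−f) ≈ 1.11014.
Loading dose to hit Cmax,ss on first dose: D_load = D_maint·R ≈ 1978 × 1.11014 ≈ 2195.86 mg.

2196 mg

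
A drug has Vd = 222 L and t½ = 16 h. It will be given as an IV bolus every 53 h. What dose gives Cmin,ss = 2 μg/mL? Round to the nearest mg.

τ/t½ = 53/16 ≈ 3.3125, so f = (1/2)^(53/16) ≈ 0.100656.
Cmin,ss = (D/Vd)·f/(1−f), so D = Cmin,ss·Vd·(1−f)/f.
D = 2 × 222 × (1−f)/f ≈ 2 × 222 × 8.93483 ≈ 3967.06 mg.

3967 mg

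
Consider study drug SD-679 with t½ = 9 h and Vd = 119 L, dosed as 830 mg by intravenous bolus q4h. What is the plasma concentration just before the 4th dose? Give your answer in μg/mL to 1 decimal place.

f = (1/2)^(τ/t½) = (1/2)^(4/9) ≈ 0.7349.
C₀ = D/Vd = 830/119 ≈ 6.975 μg/mL.
Before the 4th dose, 3 doses have been given. Superposition: Cmin = C₀·(f + f² + … + f^3).
≈ 6.975 × (0.7349 + 0.5401 + 0.3969) ≈ 6.975 × 1.6719 ≈ 11.662 μg/mL.

11.7 μg/mL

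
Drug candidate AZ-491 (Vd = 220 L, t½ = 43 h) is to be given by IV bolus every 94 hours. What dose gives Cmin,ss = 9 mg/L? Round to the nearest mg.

7030 mg

τ/t½ = 94/43 ≈ 2.186, so f = (1/2)^(94/43) ≈ 0.219753.
Cmin,ss = (D/Vd)·f/(1−f), so D = Cmin,ss·Vd·(1−f)/f.
D = 9 × 220 × (1−f)/f ≈ 9 × 220 × 3.55056 ≈ 7030.11 mg.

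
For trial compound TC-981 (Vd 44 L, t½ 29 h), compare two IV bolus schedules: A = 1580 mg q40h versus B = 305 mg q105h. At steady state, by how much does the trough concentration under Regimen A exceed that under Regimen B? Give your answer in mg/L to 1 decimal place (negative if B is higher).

Regimen A: f = (1/2)^(40/29) ≈ 0.3844; Cmin,ss = (1580/44)·f/(1−f) ≈ 22.423 mg/L.
Regimen B: f = (1/2)^(105/29) ≈ 0.0813; Cmin,ss = (305/44)·f/(1−f) ≈ 0.613 mg/L.
Difference ≈ 22.423 − 0.613 ≈ 21.810 mg/L.

21.8 mg/L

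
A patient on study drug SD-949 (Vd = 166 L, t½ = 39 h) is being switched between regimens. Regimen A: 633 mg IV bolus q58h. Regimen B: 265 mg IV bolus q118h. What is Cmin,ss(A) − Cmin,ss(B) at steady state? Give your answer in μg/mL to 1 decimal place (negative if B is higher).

1.9 μg/mL

Regimen A: f = (1/2)^(58/39) ≈ 0.3567; Cmin,ss = (633/166)·f/(1−f) ≈ 2.114 μg/mL.
Regimen B: f = (1/2)^(118/39) ≈ 0.1228; Cmin,ss = (265/166)·f/(1−f) ≈ 0.223 μg/mL.
Difference ≈ 2.114 − 0.223 ≈ 1.891 μg/mL.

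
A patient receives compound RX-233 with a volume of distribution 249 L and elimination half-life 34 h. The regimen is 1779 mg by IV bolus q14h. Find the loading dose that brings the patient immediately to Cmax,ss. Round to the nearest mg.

7165 mg

f = (1/2)^(14/34) ≈ 0.751703; accumulation ratio R = 1/(1−f) ≈ 4.02743.
Loading dose to hit Cmax,ss on first dose: D_load = D_maint·R ≈ 1779 × 4.02743 ≈ 7164.80 mg.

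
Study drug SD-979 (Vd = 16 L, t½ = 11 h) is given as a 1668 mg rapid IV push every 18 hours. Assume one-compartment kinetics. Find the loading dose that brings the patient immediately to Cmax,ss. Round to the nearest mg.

2459 mg

f = (1/2)^(18/11) ≈ 0.321666; accumulation ratio R = 1/(1−f) ≈ 1.47420.
Loading dose to hit Cmax,ss on first dose: D_load = D_maint·R ≈ 1668 × 1.47420 ≈ 2458.97 mg.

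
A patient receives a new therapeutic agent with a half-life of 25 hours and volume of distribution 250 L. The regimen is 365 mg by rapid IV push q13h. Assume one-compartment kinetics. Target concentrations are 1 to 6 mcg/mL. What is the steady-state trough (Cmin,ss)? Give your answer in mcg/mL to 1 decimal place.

3.4 mcg/mL

Over one 13-h interval, 13/25 ≈ 0.52 half-lives elapse, leaving f ≈ 0.6974 of each dose.
Single-dose peak C₀ = D/Vd = 365/250 ≈ 1.460 mcg/mL.
Steady-state trough Cmin,ss = C₀·f/(1−f) ≈ 1.460 × 0.6974/0.3026 ≈ 3.365 mcg/mL.
Trough 3.4 mcg/mL vs MEC 1 mcg/mL: adequate.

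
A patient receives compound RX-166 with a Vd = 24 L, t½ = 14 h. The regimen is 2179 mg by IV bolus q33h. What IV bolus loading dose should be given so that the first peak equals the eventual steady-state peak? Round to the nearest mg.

2707 mg

f = (1/2)^(33/14) ≈ 0.195177; accumulation ratio R = 1/(1−f) ≈ 1.24251.
Loading dose to hit Cmax,ss on first dose: D_load = D_maint·R ≈ 2179 × 1.24251 ≈ 2707.43 mg.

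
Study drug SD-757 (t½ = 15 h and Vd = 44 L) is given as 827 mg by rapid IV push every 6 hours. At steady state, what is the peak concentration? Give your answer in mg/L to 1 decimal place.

77.6 mg/L

k = ln2/t½ = ln2/15 ≈ 0.046210 h⁻¹; fraction remaining f = e^(−kτ) = e^(−0.046210×6) ≈ 0.7579.
At steady state, accumulation factor R = 1/(1 − e^(−kτ)) ≈ 4.1305.
Single-dose peak C₀ = D/Vd = 827/44 ≈ 18.795 mg/L.
Cmax,ss = C₀/(1 − f) ≈ 18.795/0.2421 ≈ 77.633 mg/L.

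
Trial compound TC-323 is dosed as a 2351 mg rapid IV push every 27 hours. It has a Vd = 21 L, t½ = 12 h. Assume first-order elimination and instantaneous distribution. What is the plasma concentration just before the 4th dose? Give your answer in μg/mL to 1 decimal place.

29.5 μg/mL

f = (1/2)^(τ/t½) = (1/2)^(27/12) ≈ 0.2102.
C₀ = D/Vd = 2351/21 ≈ 111.952 μg/mL.
Before the 4th dose, 3 doses have been given. Superposition: Cmin = C₀·(f + f² + … + f^3).
≈ 111.952 × (0.2102 + 0.0442 + 0.0093) ≈ 111.952 × 0.2637 ≈ 29.522 μg/mL.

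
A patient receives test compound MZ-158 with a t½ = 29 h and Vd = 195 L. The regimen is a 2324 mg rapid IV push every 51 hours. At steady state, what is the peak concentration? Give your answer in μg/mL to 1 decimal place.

16.9 μg/mL

Over one 51-h interval, 51/29 ≈ 1.7586 half-lives elapse, leaving f ≈ 0.2955 of each dose.
Accumulation ratio R = 1/(1 − f) ≈ 1/0.7045 ≈ 1.4194.
Each bolus raises the concentration by D/Vd = 2324/195 ≈ 11.918 μg/mL.
Steady-state peak Cmax,ss = C₀·R ≈ 11.918 × 1.4194 ≈ 16.916 μg/mL.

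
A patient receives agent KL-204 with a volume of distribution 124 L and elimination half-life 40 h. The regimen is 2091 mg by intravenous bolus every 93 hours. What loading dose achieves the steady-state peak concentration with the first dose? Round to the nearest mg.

2612 mg

f = (1/2)^(93/40) ≈ 0.199575; accumulation ratio R = 1/(1−f) ≈ 1.24934.
Loading dose to hit Cmax,ss on first dose: D_load = D_maint·R ≈ 2091 × 1.24934 ≈ 2612.37 mg.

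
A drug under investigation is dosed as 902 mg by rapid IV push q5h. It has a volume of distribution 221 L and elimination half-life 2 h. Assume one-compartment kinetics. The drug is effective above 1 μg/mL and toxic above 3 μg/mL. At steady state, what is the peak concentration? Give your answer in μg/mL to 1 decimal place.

Over one 5-h interval, 5/2 ≈ 2.5 half-lives elapse, leaving f ≈ 0.1768 of each dose.
At steady state, accumulation factor R = 1/(1 − e^(−kτ)) ≈ 1.2148.
Single-dose peak C₀ = D/Vd = 902/221 ≈ 4.081 μg/mL.
Steady-state peak Cmax,ss = C₀·R ≈ 4.081 × 1.2148 ≈ 4.958 μg/mL.
Peak 5.0 μg/mL vs MTC 3 μg/mL: exceeds toxic threshold.

5.0 μg/mL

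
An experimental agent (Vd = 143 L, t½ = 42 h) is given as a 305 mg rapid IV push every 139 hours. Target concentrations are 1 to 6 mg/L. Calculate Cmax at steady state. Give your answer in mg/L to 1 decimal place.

2.4 mg/L

τ/t½ = 139/42 ≈ 3.3095, so fraction remaining f = (1/2)^(139/42) ≈ 0.1009.
Accumulation ratio R = 1/(1 − f) ≈ 1/0.8991 ≈ 1.1122.
Each bolus raises the concentration by D/Vd = 305/143 ≈ 2.133 mg/L.
Steady-state peak Cmax,ss = C₀·R ≈ 2.133 × 1.1122 ≈ 2.372 mg/L.
Peak 2.4 mg/L vs MTC 6 mg/L: below toxic threshold.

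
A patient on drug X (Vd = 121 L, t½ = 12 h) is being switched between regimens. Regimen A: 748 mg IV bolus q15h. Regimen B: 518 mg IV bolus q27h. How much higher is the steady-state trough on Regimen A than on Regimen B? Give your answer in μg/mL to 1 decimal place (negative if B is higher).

Regimen A: f = (1/2)^(15/12) ≈ 0.4204; Cmin,ss = (748/121)·f/(1−f) ≈ 4.484 μg/mL.
Regimen B: f = (1/2)^(27/12) ≈ 0.2102; Cmin,ss = (518/121)·f/(1−f) ≈ 1.139 μg/mL.
Difference ≈ 4.484 − 1.139 ≈ 3.345 μg/mL.

3.3 μg/mL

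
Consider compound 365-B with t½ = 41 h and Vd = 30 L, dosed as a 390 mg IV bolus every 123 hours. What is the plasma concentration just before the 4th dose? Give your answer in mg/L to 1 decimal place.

1.9 mg/L

f = (1/2)^(τ/t½) = (1/2)^(123/41) ≈ 0.1250.
C₀ = D/Vd = 390/30 ≈ 13.000 mg/L.
Before the 4th dose, 3 doses have been given. Superposition: Cmin = C₀·(f + f² + … + f^3).
≈ 13.000 × (0.1250 + 0.0156 + 0.0020) ≈ 13.000 × 0.1426 ≈ 1.854 mg/L.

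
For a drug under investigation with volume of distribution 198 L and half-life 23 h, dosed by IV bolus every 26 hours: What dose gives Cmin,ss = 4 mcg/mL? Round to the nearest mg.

942 mg

τ/t½ = 26/23 ≈ 1.1304, so f = (1/2)^(26/23) ≈ 0.456778.
Cmin,ss = (D/Vd)·f/(1−f), so D = Cmin,ss·Vd·(1−f)/f.
D = 4 × 198 × (1−f)/f ≈ 4 × 198 × 1.18925 ≈ 941.89 mg.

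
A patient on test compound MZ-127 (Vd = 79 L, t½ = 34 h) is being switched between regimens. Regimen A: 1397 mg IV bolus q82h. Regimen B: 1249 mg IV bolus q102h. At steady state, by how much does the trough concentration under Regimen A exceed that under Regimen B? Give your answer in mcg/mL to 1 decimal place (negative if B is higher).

Regimen A: f = (1/2)^(82/34) ≈ 0.1879; Cmin,ss = (1397/79)·f/(1−f) ≈ 4.092 mcg/mL.
Regimen B: f = (1/2)^(102/34) ≈ 0.1250; Cmin,ss = (1249/79)·f/(1−f) ≈ 2.259 mcg/mL.
Difference ≈ 4.092 − 2.259 ≈ 1.833 mcg/mL.

1.8 mcg/mL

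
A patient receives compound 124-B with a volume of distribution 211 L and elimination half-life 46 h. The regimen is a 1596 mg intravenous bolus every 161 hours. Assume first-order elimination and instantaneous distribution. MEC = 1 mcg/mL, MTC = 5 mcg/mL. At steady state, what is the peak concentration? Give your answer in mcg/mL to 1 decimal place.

Over one 161-h interval, 161/46 ≈ 3.5 half-lives elapse, leaving f ≈ 0.0884 of each dose.
Accumulation ratio R = 1/(1 − f) ≈ 1/0.9116 ≈ 1.0970.
Each bolus raises the concentration by D/Vd = 1596/211 ≈ 7.564 mcg/mL.
Steady-state peak Cmax,ss = C₀·R ≈ 7.564 × 1.0970 ≈ 8.298 mcg/mL.
Peak 8.3 mcg/mL vs MTC 5 mcg/mL: exceeds toxic threshold.

8.3 mcg/mL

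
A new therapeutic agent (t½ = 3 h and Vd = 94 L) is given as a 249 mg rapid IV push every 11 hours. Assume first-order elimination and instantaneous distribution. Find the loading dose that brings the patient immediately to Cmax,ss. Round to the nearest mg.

f = (1/2)^(11/3) ≈ 0.078745; accumulation ratio R = 1/(1−f) ≈ 1.08548.
Loading dose to hit Cmax,ss on first dose: D_load = D_maint·R ≈ 249 × 1.08548 ≈ 270.28 mg.

270 mg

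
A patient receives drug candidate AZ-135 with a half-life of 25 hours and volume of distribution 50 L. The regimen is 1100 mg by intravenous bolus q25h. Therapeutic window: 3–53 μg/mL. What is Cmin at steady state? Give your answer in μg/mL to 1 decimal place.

22.0 μg/mL

τ = 25 h = 1 half-life, so f = (1/2)^1 = 0.5.
Accumulation ratio R = 1/(1 − f) = 1/0.5 = 2/1.
Single-dose peak C₀ = D/Vd = 1100/50 = 22 μg/mL.
Steady-state peak Cmax,ss = C₀·R = 22 × 2/1 ≈ 44.000 μg/mL.
Steady-state trough Cmin,ss = Cmax,ss·f ≈ 44.000 × 0.5 ≈ 22.000 μg/mL.
Trough 22.0 μg/mL vs MEC 3 μg/mL: adequate.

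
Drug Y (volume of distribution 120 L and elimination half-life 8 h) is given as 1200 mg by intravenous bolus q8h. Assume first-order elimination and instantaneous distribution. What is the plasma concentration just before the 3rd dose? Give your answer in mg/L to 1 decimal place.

f = (1/2)^(τ/t½) = (1/2)^(8/8) ≈ 0.5000.
C₀ = D/Vd = 1200/120 ≈ 10.000 mg/L.
Before the 3rd dose, 2 doses have been given. Superposition: Cmin = C₀·(f + f²).
≈ 10.000 × (0.5000 + 0.2500) ≈ 10.000 × 0.7500 ≈ 7.500 mg/L.

7.5 mg/L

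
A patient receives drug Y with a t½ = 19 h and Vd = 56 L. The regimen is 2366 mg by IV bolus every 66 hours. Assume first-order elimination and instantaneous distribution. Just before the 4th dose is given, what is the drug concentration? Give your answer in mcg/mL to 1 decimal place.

4.2 mcg/mL

f = (1/2)^(τ/t½) = (1/2)^(66/19) ≈ 0.0900.
C₀ = D/Vd = 2366/56 ≈ 42.250 mcg/mL.
Before the 4th dose, 3 doses have been given. Superposition: Cmin = C₀·(f + f² + … + f^3).
≈ 42.250 × (0.0900 + 0.0081 + 0.0007) ≈ 42.250 × 0.0988 ≈ 4.174 mcg/mL.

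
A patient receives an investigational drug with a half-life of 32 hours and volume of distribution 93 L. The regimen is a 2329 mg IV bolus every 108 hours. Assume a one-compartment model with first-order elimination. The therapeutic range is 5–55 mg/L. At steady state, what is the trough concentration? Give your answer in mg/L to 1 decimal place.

2.7 mg/L

τ/t½ = 108/32 ≈ 3.375, so fraction remaining f = (1/2)^(108/32) ≈ 0.0964.
Each bolus raises the concentration by D/Vd = 2329/93 ≈ 25.043 mg/L.
Steady-state trough Cmin,ss = C₀·f/(1−f) ≈ 25.043 × 0.0964/0.9036 ≈ 2.672 mg/L.
Trough 2.7 mg/L vs MEC 5 mg/L: subtherapeutic.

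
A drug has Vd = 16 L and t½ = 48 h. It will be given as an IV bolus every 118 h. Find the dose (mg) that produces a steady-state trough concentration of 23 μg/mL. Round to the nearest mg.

1654 mg

τ/t½ = 118/48 ≈ 2.4583, so f = (1/2)^(118/48) ≈ 0.181957.
Cmin,ss = (D/Vd)·f/(1−f), so D = Cmin,ss·Vd·(1−f)/f.
D = 23 × 16 × (1−f)/f ≈ 23 × 16 × 4.49580 ≈ 1654.45 mg.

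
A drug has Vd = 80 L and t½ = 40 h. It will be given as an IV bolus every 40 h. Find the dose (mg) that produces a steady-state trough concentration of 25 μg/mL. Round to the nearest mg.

τ/t½ = 40/40 ≈ 1, so f = (1/2)^(40/40) ≈ 0.500000.
Cmin,ss = (D/Vd)·f/(1−f), so D = Cmin,ss·Vd·(1−f)/f.
D = 25 × 80 × (1−f)/f ≈ 25 × 80 × 1.00000 ≈ 2000.00 mg.

2000 mg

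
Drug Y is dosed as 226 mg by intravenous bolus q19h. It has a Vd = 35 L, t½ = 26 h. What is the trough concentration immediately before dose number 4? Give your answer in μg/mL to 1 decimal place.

7.6 μg/mL

f = (1/2)^(τ/t½) = (1/2)^(19/26) ≈ 0.6026.
C₀ = D/Vd = 226/35 ≈ 6.457 μg/mL.
Before the 4th dose, 3 doses have been given. Superposition: Cmin = C₀·(f + f² + … + f^3).
≈ 6.457 × (0.6026 + 0.3631 + 0.2188) ≈ 6.457 × 1.1845 ≈ 7.648 μg/mL.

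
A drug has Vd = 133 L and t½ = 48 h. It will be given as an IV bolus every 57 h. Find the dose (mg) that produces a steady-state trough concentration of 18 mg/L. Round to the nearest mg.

τ/t½ = 57/48 ≈ 1.1875, so f = (1/2)^(57/48) ≈ 0.439063.
Cmin,ss = (D/Vd)·f/(1−f), so D = Cmin,ss·Vd·(1−f)/f.
D = 18 × 133 × (1−f)/f ≈ 18 × 133 × 1.27758 ≈ 3058.53 mg.

3059 mg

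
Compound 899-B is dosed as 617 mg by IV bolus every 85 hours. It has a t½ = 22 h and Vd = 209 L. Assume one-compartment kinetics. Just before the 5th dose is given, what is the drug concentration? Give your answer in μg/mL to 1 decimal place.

f = (1/2)^(τ/t½) = (1/2)^(85/22) ≈ 0.0687.
C₀ = D/Vd = 617/209 ≈ 2.952 μg/mL.
Before the 5th dose, 4 doses have been given. Superposition: Cmin = C₀·(f + f² + … + f^4).
≈ 2.952 × (0.0687 + 0.0047 + 0.0003 + 0.0000) ≈ 2.952 × 0.0737 ≈ 0.218 μg/mL.

0.2 μg/mL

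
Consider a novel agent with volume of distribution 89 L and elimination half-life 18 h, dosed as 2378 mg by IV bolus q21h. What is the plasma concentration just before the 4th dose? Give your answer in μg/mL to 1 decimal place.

f = (1/2)^(τ/t½) = (1/2)^(21/18) ≈ 0.4454.
C₀ = D/Vd = 2378/89 ≈ 26.719 μg/mL.
Before the 4th dose, 3 doses have been given. Superposition: Cmin = C₀·(f + f² + … + f^3).
≈ 26.719 × (0.4454 + 0.1984 + 0.0884) ≈ 26.719 × 0.7322 ≈ 19.564 μg/mL.

19.6 μg/mL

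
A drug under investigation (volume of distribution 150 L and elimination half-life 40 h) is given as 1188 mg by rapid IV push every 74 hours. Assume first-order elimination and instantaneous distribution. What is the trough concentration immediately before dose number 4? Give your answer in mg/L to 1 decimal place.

3.0 mg/L

f = (1/2)^(τ/t½) = (1/2)^(74/40) ≈ 0.2774.
C₀ = D/Vd = 1188/150 ≈ 7.920 mg/L.
Before the 4th dose, 3 doses have been given. Superposition: Cmin = C₀·(f + f² + … + f^3).
≈ 7.920 × (0.2774 + 0.0770 + 0.0213) ≈ 7.920 × 0.3757 ≈ 2.976 mg/L.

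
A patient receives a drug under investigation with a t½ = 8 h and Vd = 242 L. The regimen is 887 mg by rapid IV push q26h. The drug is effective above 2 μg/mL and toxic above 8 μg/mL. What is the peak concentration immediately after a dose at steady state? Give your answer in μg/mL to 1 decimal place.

Over one 26-h interval, 26/8 ≈ 3.25 half-lives elapse, leaving f ≈ 0.1051 of each dose.
Accumulation ratio R = 1/(1 − f) ≈ 1/0.8949 ≈ 1.1174.
Single-dose peak C₀ = D/Vd = 887/242 ≈ 3.665 μg/mL.
Cmax,ss = C₀/(1 − f) ≈ 3.665/0.8949 ≈ 4.095 μg/mL.
Peak 4.1 μg/mL vs MTC 8 μg/mL: below toxic threshold.

4.1 μg/mL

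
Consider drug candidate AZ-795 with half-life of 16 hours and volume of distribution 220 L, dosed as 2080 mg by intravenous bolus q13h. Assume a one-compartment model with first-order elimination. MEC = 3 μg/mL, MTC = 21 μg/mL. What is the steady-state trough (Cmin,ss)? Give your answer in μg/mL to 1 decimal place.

τ/t½ = 13/16 ≈ 0.8125, so fraction remaining f = (1/2)^(13/16) ≈ 0.5694.
At steady state, accumulation factor R = 1/(1 − e^(−kτ)) ≈ 2.3223.
Each bolus raises the concentration by D/Vd = 2080/220 ≈ 9.455 μg/mL.
Steady-state peak Cmax,ss = C₀·R ≈ 9.455 × 2.3223 ≈ 21.957 μg/mL.
One interval later, Cmin,ss = Cmax,ss·e^(−kτ) ≈ 21.957 × 0.5694 ≈ 12.502 μg/mL.
Trough 12.5 μg/mL vs MEC 3 μg/mL: adequate.

12.5 μg/mL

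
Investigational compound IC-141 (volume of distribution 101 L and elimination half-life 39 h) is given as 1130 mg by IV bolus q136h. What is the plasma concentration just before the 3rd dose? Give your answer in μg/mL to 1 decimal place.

1.1 μg/mL

f = (1/2)^(τ/t½) = (1/2)^(136/39) ≈ 0.0892.
C₀ = D/Vd = 1130/101 ≈ 11.188 μg/mL.
Before the 3rd dose, 2 doses have been given. Superposition: Cmin = C₀·(f + f²).
≈ 11.188 × (0.0892 + 0.0080) ≈ 11.188 × 0.0972 ≈ 1.087 μg/mL.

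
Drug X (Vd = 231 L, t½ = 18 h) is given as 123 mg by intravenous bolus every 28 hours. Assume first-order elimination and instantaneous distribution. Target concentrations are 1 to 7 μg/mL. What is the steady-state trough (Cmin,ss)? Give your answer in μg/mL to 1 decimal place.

0.3 μg/mL

k = ln2/t½ = ln2/18 ≈ 0.038508 h⁻¹; fraction remaining f = e^(−kτ) = e^(−0.038508×28) ≈ 0.3402.
At steady state, accumulation factor R = 1/(1 − e^(−kτ)) ≈ 1.5156.
Single-dose peak C₀ = D/Vd = 123/231 ≈ 0.532 μg/mL.
Cmax,ss = C₀/(1 − f) ≈ 0.532/0.6598 ≈ 0.806 μg/mL.
Steady-state trough Cmin,ss = Cmax,ss·f ≈ 0.806 × 0.3402 ≈ 0.274 μg/mL.
Trough 0.3 μg/mL vs MEC 1 μg/mL: subtherapeutic.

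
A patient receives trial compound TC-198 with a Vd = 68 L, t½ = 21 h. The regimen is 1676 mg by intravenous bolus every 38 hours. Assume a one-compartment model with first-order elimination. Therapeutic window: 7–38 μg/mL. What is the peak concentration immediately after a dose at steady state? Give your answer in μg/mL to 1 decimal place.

34.5 μg/mL

τ/t½ = 38/21 ≈ 1.8095, so fraction remaining f = (1/2)^(38/21) ≈ 0.2853.
At steady state, accumulation factor R = 1/(1 − e^(−kτ)) ≈ 1.3992.
Each bolus raises the concentration by D/Vd = 1676/68 ≈ 24.647 μg/mL.
Steady-state peak Cmax,ss = C₀·R ≈ 24.647 × 1.3992 ≈ 34.486 μg/mL.
Peak 34.5 μg/mL vs MTC 38 μg/mL: below toxic threshold.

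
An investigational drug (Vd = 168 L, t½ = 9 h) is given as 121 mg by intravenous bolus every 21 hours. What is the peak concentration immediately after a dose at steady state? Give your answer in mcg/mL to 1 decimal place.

0.9 mcg/mL

Over one 21-h interval, 21/9 ≈ 2.3333 half-lives elapse, leaving f ≈ 0.1984 of each dose.
At steady state, accumulation factor R = 1/(1 − e^(−kτ)) ≈ 1.2475.
Each bolus raises the concentration by D/Vd = 121/168 ≈ 0.720 mcg/mL.
Steady-state peak Cmax,ss = C₀·R ≈ 0.720 × 1.2475 ≈ 0.898 mcg/mL.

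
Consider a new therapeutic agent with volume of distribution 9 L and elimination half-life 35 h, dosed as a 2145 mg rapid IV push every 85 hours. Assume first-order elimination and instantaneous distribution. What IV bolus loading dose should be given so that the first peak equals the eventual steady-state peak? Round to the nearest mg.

2634 mg

f = (1/2)^(85/35) ≈ 0.185749; accumulation ratio R = 1/(1−f) ≈ 1.22812.
Loading dose to hit Cmax,ss on first dose: D_load = D_maint·R ≈ 2145 × 1.22812 ≈ 2634.32 mg.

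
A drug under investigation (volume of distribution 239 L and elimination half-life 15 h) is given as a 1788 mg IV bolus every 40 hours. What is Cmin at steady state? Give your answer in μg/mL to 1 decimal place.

1.4 μg/mL

τ/t½ = 40/15 ≈ 2.6667, so fraction remaining f = (1/2)^(40/15) ≈ 0.1575.
Accumulation ratio R = 1/(1 − f) ≈ 1/0.8425 ≈ 1.1869.
Each bolus raises the concentration by D/Vd = 1788/239 ≈ 7.481 μg/mL.
Cmax,ss = C₀/(1 − f) ≈ 7.481/0.8425 ≈ 8.880 μg/mL.
One interval later, Cmin,ss = Cmax,ss·e^(−kτ) ≈ 8.880 × 0.1575 ≈ 1.399 μg/mL.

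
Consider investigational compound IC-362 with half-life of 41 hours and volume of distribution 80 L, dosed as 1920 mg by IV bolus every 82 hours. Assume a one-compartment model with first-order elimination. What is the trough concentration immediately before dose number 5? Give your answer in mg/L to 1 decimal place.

8.0 mg/L

f = (1/2)^(τ/t½) = (1/2)^(82/41) ≈ 0.2500.
C₀ = D/Vd = 1920/80 ≈ 24.000 mg/L.
Before the 5th dose, 4 doses have been given. Superposition: Cmin = C₀·(f + f² + … + f^4).
≈ 24.000 × (0.2500 + 0.0625 + 0.0156 + 0.0039) ≈ 24.000 × 0.3320 ≈ 7.968 mg/L.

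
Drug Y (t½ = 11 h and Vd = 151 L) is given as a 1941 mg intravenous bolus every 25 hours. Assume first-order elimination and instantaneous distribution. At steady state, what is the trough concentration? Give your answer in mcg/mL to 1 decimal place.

3.4 mcg/mL

Over one 25-h interval, 25/11 ≈ 2.2727 half-lives elapse, leaving f ≈ 0.2069 of each dose.
Accumulation ratio R = 1/(1 − f) ≈ 1/0.7931 ≈ 1.2609.
Each bolus raises the concentration by D/Vd = 1941/151 ≈ 12.854 mcg/mL.
Steady-state peak Cmax,ss = C₀·R ≈ 12.854 × 1.2609 ≈ 16.208 mcg/mL.
One interval later, Cmin,ss = Cmax,ss·e^(−kτ) ≈ 16.208 × 0.2069 ≈ 3.353 mcg/mL.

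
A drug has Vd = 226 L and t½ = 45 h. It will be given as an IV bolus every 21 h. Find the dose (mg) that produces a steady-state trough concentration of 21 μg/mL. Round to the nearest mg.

τ/t½ = 21/45 ≈ 0.46667, so f = (1/2)^(21/45) ≈ 0.723635.
Cmin,ss = (D/Vd)·f/(1−f), so D = Cmin,ss·Vd·(1−f)/f.
D = 21 × 226 × (1−f)/f ≈ 21 × 226 × 0.38191 ≈ 1812.54 mg.

1813 mg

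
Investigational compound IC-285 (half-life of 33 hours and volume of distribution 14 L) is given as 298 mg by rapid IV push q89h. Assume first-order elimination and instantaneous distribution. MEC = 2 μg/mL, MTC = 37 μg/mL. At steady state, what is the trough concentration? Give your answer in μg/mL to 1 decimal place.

k = ln2/t½ = ln2/33 ≈ 0.021004 h⁻¹; fraction remaining f = e^(−kτ) = e^(−0.021004×89) ≈ 0.1542.
At steady state, accumulation factor R = 1/(1 − e^(−kτ)) ≈ 1.1823.
Single-dose peak C₀ = D/Vd = 298/14 ≈ 21.286 μg/mL.
Steady-state peak Cmax,ss = C₀·R ≈ 21.286 × 1.1823 ≈ 25.166 μg/mL.
One interval later, Cmin,ss = Cmax,ss·e^(−kτ) ≈ 25.166 × 0.1542 ≈ 3.881 μg/mL.
Trough 3.9 μg/mL vs MEC 2 μg/mL: adequate.

3.9 μg/mL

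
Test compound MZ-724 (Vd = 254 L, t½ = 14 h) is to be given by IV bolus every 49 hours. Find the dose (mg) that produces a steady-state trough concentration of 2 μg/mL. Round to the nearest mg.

5239 mg

τ/t½ = 49/14 ≈ 3.5, so f = (1/2)^(49/14) ≈ 0.088388.
Cmin,ss = (D/Vd)·f/(1−f), so D = Cmin,ss·Vd·(1−f)/f.
D = 2 × 254 × (1−f)/f ≈ 2 × 254 × 10.31375 ≈ 5239.39 mg.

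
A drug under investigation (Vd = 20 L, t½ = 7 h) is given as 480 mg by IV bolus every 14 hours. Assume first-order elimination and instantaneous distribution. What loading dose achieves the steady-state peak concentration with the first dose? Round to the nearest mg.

640 mg

f = (1/2)^(14/7) ≈ 0.250000; accumulation ratio R = 1/(1−f) ≈ 1.33333.
Loading dose to hit Cmax,ss on first dose: D_load = D_maint·R ≈ 480 × 1.33333 ≈ 640.00 mg.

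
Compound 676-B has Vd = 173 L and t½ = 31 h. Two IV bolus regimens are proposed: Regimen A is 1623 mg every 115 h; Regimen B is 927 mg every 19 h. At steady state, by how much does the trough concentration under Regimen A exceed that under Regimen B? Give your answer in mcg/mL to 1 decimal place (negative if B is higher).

Regimen A: f = (1/2)^(115/31) ≈ 0.0764; Cmin,ss = (1623/173)·f/(1−f) ≈ 0.776 mcg/mL.
Regimen B: f = (1/2)^(19/31) ≈ 0.6539; Cmin,ss = (927/173)·f/(1−f) ≈ 10.124 mcg/mL.
Difference ≈ 0.776 − 10.124 ≈ -9.348 mcg/mL.

-9.3 mcg/mL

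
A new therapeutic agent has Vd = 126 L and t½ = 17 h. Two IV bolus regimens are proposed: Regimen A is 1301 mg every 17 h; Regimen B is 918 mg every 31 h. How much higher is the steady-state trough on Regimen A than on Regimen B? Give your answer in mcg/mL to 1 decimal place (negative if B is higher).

Regimen A: f = (1/2)^(17/17) ≈ 0.5000; Cmin,ss = (1301/126)·f/(1−f) ≈ 10.325 mcg/mL.
Regimen B: f = (1/2)^(31/17) ≈ 0.2825; Cmin,ss = (918/126)·f/(1−f) ≈ 2.869 mcg/mL.
Difference ≈ 10.325 − 2.869 ≈ 7.456 mcg/mL.

7.5 mcg/mL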